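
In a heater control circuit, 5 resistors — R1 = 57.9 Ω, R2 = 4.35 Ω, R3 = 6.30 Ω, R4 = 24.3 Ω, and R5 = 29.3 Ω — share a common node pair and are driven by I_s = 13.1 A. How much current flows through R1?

I ≈ 0.470 A

ΣG = 1/57.9 + 1/4.35 + 1/6.30 + 1/24.3 + 1/29.3 = 0.4812.
R1 takes the fraction G_k/ΣG = 0.01727/0.4812 = 0.03589, so I = 13.1 × 0.03589 = 0.4702 A.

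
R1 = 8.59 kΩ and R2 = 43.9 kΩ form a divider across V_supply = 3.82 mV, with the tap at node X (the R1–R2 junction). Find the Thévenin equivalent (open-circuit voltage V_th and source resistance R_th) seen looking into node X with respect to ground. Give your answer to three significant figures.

With X open, the divider is unloaded: V_th = 3.82 × 43.9/52.49 = 3.195 mV.
Zeroing V_supply shorts the top of R1 to ground, so R_th = R1 ‖ R2 = 7.184 kΩ.

V_th ≈ 3.19 mV, R_th ≈ 7.18 kΩ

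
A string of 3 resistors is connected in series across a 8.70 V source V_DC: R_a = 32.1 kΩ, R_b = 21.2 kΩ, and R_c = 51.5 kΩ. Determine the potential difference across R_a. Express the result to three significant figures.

Total series resistance ΣR = 32.1 + 21.2 + 51.5 = 104.8 kΩ.
Voltage divider: V = V_DC · (32.10 / 104.8) = 8.70 × 0.3063 = 2.665 V.

V ≈ 2.66 V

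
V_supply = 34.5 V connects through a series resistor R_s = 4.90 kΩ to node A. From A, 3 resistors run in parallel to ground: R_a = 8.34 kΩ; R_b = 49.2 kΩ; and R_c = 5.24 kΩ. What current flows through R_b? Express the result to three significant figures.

Combine the parallel branches: R_p = (1/8.34 + 1/49.2 + 1/5.24)⁻¹ = 3.021 kΩ.
V_A = 34.5 × 3.021/7.921 = 13.16 V.
I(R_b) = V_A / R_b = 13.16/49.2 = 0.2674 mA.

I ≈ 0.267 mA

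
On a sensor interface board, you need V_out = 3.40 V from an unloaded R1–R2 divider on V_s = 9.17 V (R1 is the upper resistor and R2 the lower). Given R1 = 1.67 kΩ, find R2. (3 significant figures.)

V_out/V_s = R2/(R1+R2) = 0.3708.
R2 = R1 · 0.3708/(1 − 0.3708) = 0.9841 kΩ.

R2 ≈ 0.984 kΩ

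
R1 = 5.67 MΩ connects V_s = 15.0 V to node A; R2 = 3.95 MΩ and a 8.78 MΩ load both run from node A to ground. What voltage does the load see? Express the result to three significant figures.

V_out ≈ 4.87 V

First combine the lower leg with the load: R2 ‖ R_L = 2.724 MΩ.
Voltage divider with the loaded lower leg: V_out = 15.0 × 2.724/(5.67 + 2.724) = 15.0 × 0.3245 = 4.868 V.
(Unloaded it would be 6.16 V; the load pulls it down.)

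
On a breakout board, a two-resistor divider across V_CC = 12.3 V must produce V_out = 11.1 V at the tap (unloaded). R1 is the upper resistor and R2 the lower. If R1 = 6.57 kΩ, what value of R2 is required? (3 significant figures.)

V_out/V_CC = R2/(R1+R2) = 0.9024.
So R2 = R1 · V_out/(V_CC − V_out) = 6.57 × 11.1/(12.3 − 11.1) = 6.57 × 9.250 = 60.77 kΩ.

R2 ≈ 60.8 kΩ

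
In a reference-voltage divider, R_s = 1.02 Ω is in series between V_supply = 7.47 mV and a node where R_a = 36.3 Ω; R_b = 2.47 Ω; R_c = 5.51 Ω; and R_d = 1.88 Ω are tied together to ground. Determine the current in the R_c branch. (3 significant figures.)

I ≈ 0.625 mA

Equivalent of the parallel group: R_p = 0.8727 Ω.
V_A = 7.47 × 0.8727/1.893 = 3.444 mV.
I(R_c) = V_A / R_c = 3.444/5.51 = 0.6251 mA.
(Check via current divider: I_total = 3.947 mA; share G_k/ΣG = 0.1584 → same result.)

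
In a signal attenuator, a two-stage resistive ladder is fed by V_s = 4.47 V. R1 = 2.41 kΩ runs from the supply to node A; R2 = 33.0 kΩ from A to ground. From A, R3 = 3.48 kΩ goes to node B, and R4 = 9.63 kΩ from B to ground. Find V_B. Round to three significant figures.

V_B ≈ 2.61 V

Node A sees R2 in parallel with the series input of stage 2, R3 + R4 = 13.11 kΩ.
Effective lower resistance at A: R2 ‖ 13.11 = 9.383 kΩ.
V_A = 4.47 × 9.383/(2.41 + 9.383) = 3.556 V.
Stage 2 is unloaded, so V_B = V_A · R4/(R3+R4) = 3.556 × 9.63/13.11 = 2.612 V.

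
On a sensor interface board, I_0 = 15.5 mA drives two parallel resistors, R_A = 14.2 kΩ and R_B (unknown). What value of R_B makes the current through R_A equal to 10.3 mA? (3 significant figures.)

R_B ≈ 28.1 kΩ

The fraction through R_A equals R_B/(R_A+R_B).
With f = 0.6645, R_B = R_A · f/(1−f) = 14.2 × 1.981 = 28.13 kΩ.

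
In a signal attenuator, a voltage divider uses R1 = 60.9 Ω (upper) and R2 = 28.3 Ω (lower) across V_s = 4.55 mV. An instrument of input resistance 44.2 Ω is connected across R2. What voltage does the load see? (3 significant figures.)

First combine the lower leg with the load: R2 ‖ R_L = 17.25 Ω.
Now apply the divider: V_out = 4.55 × 0.2208 = 1.004 mV.

V_out ≈ 1.00 mV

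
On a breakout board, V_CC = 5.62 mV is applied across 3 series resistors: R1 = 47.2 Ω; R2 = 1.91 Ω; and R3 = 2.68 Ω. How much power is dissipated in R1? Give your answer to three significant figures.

Series current I = V_CC/ΣR = 5.62/51.79 = 0.1085 mA.
P = I²R = 0.01178 × 47.2 = 0.5558 µW.

P ≈ 0.556 µW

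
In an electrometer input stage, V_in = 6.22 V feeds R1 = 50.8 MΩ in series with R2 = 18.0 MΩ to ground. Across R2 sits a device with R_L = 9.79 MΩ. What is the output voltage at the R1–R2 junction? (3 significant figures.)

V_out ≈ 0.690 V

R2 ‖ R_L = (18.0 × 9.79)/(18.0 + 9.79) = 6.341 MΩ.
Voltage divider with the loaded lower leg: V_out = 6.22 × 6.341/(50.8 + 6.341) = 6.22 × 0.1110 = 0.6903 V.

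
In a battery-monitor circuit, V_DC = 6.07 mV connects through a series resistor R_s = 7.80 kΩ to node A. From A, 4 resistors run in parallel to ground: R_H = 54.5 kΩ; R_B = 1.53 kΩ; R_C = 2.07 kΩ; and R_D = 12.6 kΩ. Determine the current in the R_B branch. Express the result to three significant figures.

I ≈ 0.373 µA

Parallel bank: R_p = 1/(1/54.5 + 1/1.53 + 1/2.07 + 1/12.6) = 0.8101 kΩ.
V_A = 6.07 × 0.8101/8.610 = 0.5711 mV.
Branch current I = V_A/R_B = 0.5711/1.53 = 0.3733 µA.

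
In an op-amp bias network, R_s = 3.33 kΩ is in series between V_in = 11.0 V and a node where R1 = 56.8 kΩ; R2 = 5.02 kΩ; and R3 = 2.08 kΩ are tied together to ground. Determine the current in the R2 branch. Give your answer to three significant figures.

Equivalent of the parallel group: R_p = 1.434 kΩ.
V_A by voltage divider: V_A = 11.0 × 1.434/(3.33 + 1.434) = 3.310 V.
Branch current I = V_A/R2 = 3.310/5.02 = 0.6594 mA.

I ≈ 0.659 mA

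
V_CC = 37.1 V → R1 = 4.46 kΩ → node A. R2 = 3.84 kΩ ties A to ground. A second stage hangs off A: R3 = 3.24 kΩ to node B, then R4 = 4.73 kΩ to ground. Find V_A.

V_A ≈ 13.6 V

The second stage (R3 + R4 = 7.970 kΩ) loads node A in parallel with R2.
R2 ‖ (R3+R4) = 2.591 kΩ.
First divider: V_A = V_CC · 2.591/(4.46 + 2.591) = 13.63 V.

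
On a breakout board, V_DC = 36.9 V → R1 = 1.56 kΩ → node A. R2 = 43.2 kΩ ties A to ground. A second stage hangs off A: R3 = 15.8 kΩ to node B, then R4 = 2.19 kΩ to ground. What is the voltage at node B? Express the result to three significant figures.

Looking into the second stage from A: R3 + R4 = 17.99 kΩ appears in parallel with R2.
Effective lower resistance at A: R2 ‖ 17.99 = 12.70 kΩ.
First divider: V_A = V_DC · 12.70/(1.56 + 12.70) = 32.86 V.
Stage 2 is unloaded, so V_B = V_A · R4/(R3+R4) = 32.86 × 2.19/17.99 = 4.001 V.

V_B ≈ 4.00 V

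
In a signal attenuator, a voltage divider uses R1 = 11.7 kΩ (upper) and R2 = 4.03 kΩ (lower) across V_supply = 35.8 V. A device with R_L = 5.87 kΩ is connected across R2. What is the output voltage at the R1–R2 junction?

First combine the lower leg with the load: R2 ‖ R_L = 2.390 kΩ.
Then V_out = V_supply · R2'/(R1 + R2') = 35.8 × 2.390/14.09 = 6.071 V.

V_out ≈ 6.07 V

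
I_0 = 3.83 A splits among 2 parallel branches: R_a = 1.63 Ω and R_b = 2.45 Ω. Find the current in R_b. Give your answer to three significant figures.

I ≈ 1.53 A

Two-branch current divider: I_k = I_0 · R_other/(R_1 + R_2).
So I = 3.83 × 1.63/4.080 = 1.530 A.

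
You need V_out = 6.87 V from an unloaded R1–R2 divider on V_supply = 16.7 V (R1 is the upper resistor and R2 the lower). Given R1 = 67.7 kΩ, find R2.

The divider ratio is R2/(R1+R2) = 6.87/16.7 = 0.4114.
So R2 = R1 · V_out/(V_supply − V_out) = 67.7 × 6.87/(16.7 − 6.87) = 67.7 × 0.6989 = 47.31 kΩ.

R2 ≈ 47.3 kΩ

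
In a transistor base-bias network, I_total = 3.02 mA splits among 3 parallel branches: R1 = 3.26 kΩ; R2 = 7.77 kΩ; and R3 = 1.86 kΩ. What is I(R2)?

I ≈ 0.399 mA

ΣG = 1/3.26 + 1/7.77 + 1/1.86 = 0.9731.
By the current-divider rule, I = I_total · G_k/ΣG = 3.02 × 0.1323 = 0.3994 mA.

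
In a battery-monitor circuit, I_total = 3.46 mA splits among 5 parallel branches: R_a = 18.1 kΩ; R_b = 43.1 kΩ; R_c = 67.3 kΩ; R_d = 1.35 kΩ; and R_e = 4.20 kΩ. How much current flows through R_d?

ΣG = 1/18.1 + 1/43.1 + 1/67.3 + 1/1.35 + 1/4.20 = 1.072.
Current divider: I(R_d) = I_total · G_k/ΣG = 3.46 × (0.7407/1.072) = 3.46 × 0.6909 = 2.390 mA.

I ≈ 2.39 mA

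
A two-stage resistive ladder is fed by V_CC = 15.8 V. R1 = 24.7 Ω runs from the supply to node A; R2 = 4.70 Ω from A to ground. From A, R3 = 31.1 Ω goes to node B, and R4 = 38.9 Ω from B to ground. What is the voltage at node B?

Node A sees R2 in parallel with the series input of stage 2, R3 + R4 = 70.00 Ω.
R2 ‖ (R3+R4) = 4.404 Ω.
First divider: V_A = V_CC · 4.404/(24.7 + 4.404) = 2.391 V.
Then the unloaded second divider: V_B = V_A × R4/(R3+R4) = 2.391 × 0.5557 = 1.329 V.

V_B ≈ 1.33 V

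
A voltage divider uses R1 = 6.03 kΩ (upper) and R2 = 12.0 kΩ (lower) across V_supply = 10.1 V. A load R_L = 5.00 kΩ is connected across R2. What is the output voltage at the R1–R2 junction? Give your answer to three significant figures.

R2 ‖ R_L = (12.0 × 5.00)/(12.0 + 5.00) = 3.529 kΩ.
Then V_out = V_supply · R2'/(R1 + R2') = 10.1 × 3.529/9.559 = 3.729 V.

V_out ≈ 3.73 V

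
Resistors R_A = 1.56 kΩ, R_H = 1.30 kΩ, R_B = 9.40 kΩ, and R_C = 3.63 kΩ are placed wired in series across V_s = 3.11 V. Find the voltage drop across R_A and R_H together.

V ≈ 0.560 V

Series total: ΣR = 1.56 + 1.30 + 9.40 + 3.63 = 15.89 kΩ.
R_{R_A..R_H} = 1.56 + 1.30 = 2.860 kΩ.
V = V_s · R/ΣR = 3.11 × 0.1800 = 0.5598 V.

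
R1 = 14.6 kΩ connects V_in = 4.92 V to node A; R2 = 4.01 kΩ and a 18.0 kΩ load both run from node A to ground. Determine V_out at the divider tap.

R2 ‖ R_L = (4.01 × 18.0)/(4.01 + 18.0) = 3.279 kΩ.
Voltage divider with the loaded lower leg: V_out = 4.92 × 3.279/(14.6 + 3.279) = 4.92 × 0.1834 = 0.9024 V.

V_out ≈ 0.902 V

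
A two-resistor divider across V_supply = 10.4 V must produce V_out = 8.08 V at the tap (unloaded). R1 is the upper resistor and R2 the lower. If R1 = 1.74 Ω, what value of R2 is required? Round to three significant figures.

R2 ≈ 6.06 Ω

The divider ratio is R2/(R1+R2) = 8.08/10.4 = 0.7769.
So R2 = R1 · V_out/(V_supply − V_out) = 1.74 × 8.08/(10.4 − 8.08) = 1.74 × 3.483 = 6.060 Ω.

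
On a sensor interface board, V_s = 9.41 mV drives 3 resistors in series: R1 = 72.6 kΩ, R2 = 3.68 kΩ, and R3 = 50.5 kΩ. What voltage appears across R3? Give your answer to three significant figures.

V ≈ 3.75 mV

ΣR = 72.6 + 3.68 + 50.5 = 126.8 kΩ.
Voltage divider: V = V_s · (50.50 / 126.8) = 9.41 × 0.3983 = 3.748 mV.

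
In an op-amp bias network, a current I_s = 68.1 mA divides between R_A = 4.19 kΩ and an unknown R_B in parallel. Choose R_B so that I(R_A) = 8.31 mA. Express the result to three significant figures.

The fraction through R_A equals R_B/(R_A+R_B).
8.31/68.1 = R_B/(R_A + R_B) → R_B = R_A · (0.1220)/(1 − 0.1220) = 4.19 × 0.1390 = 0.5824 kΩ.

R_B ≈ 0.582 kΩ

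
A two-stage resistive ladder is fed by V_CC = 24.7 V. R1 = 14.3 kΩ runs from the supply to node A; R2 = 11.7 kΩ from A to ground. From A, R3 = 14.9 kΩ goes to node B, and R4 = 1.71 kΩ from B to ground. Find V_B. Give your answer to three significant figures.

V_B ≈ 0.825 V

Looking into the second stage from A: R3 + R4 = 16.61 kΩ appears in parallel with R2.
Effective lower resistance at A: R2 ‖ 16.61 = 6.865 kΩ.
First divider: V_A = V_CC · 6.865/(14.3 + 6.865) = 8.011 V.
Then the unloaded second divider: V_B = V_A × R4/(R3+R4) = 8.011 × 0.1030 = 0.8248 V.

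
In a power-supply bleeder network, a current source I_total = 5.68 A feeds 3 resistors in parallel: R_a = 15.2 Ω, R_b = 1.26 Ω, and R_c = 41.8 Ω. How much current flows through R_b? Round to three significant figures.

I ≈ 5.10 A

Conductances: ΣG = 1/15.2 + 1/1.26 + 1/41.8 = 0.8834 (1/Ω).
By the current-divider rule, I = I_total · G_k/ΣG = 5.68 × 0.8984 = 5.103 A.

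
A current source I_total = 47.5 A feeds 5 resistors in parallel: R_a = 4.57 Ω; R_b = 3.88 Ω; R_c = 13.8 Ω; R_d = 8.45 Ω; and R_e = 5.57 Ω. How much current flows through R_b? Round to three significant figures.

I ≈ 14.5 A

ΣG = 1/4.57 + 1/3.88 + 1/13.8 + 1/8.45 + 1/5.57 = 0.8469.
Current divider: I(R_b) = I_total · G_k/ΣG = 47.5 × (0.2577/0.8469) = 47.5 × 0.3043 = 14.46 A.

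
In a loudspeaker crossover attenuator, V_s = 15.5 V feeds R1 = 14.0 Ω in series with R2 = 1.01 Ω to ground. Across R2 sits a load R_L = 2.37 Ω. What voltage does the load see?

V_out ≈ 0.746 V

The load sits in parallel with R2, giving an effective lower resistance R2' = R2·R_L/(R2+R_L) = 0.7082 Ω.
Then V_out = V_s · R2'/(R1 + R2') = 15.5 × 0.7082/14.71 = 0.7463 V.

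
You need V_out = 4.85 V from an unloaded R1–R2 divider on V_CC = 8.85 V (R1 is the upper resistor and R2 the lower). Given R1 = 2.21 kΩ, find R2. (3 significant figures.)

R2 ≈ 2.68 kΩ

Required fraction k = V_out/V_CC = 0.5480.
R2 = R1 · 0.5480/(1 − 0.5480) = 2.680 kΩ.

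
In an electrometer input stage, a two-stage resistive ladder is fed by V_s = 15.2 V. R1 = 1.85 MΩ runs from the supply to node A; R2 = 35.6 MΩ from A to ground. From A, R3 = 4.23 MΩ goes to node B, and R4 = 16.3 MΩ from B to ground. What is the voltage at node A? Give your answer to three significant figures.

V_A ≈ 13.3 V

Node A sees R2 in parallel with the series input of stage 2, R3 + R4 = 20.53 MΩ.
R2 ‖ (R3+R4) = 13.02 MΩ.
V_A = 15.2 × 13.02/(1.85 + 13.02) = 13.31 V.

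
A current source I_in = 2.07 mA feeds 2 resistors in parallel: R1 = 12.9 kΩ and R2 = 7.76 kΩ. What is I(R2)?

With just two branches, the current splits inversely with resistance.
So I = 2.07 × 12.9/20.66 = 1.292 mA.

I ≈ 1.29 mA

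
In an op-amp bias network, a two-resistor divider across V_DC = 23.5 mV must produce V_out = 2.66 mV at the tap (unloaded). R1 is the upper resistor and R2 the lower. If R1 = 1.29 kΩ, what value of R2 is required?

R2 ≈ 0.165 kΩ

V_out/V_DC = R2/(R1+R2) = 0.1132.
R2 = R1 · 0.1132/(1 − 0.1132) = 0.1647 kΩ.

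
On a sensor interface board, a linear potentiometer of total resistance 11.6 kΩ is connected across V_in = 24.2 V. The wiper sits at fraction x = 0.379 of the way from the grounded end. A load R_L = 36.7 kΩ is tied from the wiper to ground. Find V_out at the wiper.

Lower segment x·R_p = 4.396 kΩ; upper segment (1−x)·R_p = 7.204 kΩ.
R_L loads the lower segment: effective lower R = 3.926 kΩ.
Then V_out = V_in · 3.926/(7.204 + 3.926) = 8.537 V.
(Unloaded: V_out = x·V_in = 9.17 V.)

V_out ≈ 8.54 V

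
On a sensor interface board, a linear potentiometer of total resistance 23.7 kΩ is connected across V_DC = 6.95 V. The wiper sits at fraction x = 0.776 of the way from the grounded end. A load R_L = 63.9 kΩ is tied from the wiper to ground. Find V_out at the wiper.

Lower segment x·R_p = 18.39 kΩ; upper segment (1−x)·R_p = 5.309 kΩ.
R_L loads the lower segment: effective lower R = 14.28 kΩ.
V_out = 6.95 × 14.28/(5.309 + 14.28) = 5.067 V.
(Unloaded: V_out = x·V_DC = 5.39 V.)

V_out ≈ 5.07 V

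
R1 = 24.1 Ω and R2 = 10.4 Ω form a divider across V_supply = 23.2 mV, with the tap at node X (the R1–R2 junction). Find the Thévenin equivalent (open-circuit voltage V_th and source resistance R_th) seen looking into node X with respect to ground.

V_th ≈ 6.99 mV, R_th ≈ 7.26 Ω

V_th is the unloaded tap voltage: V_supply · R2/(R1+R2) = 23.2 × 0.3014 = 6.994 mV.
Zeroing V_supply shorts the top of R1 to ground, so R_th = R1 ‖ R2 = 7.265 Ω.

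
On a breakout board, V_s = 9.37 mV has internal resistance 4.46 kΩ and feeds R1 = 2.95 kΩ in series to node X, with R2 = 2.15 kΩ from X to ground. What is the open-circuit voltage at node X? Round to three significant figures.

V_th ≈ 2.11 mV

R1' = 4.46 + 2.95 = 7.410 kΩ (source resistance + R1).
Open-circuit (no load on X): V_th = V_s · R2/(R1' + R2) = 9.37 × 2.15/(7.410 + 2.15) = 2.107 mV.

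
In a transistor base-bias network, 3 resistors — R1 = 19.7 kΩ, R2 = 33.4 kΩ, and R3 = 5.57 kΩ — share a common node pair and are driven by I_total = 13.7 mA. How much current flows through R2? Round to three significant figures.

Total conductance ΣG = 1/19.7 + 1/33.4 + 1/5.57 = 0.2602 (units of 1/kΩ).
Current divider: I(R2) = I_total · G_k/ΣG = 13.7 × (0.02994/0.2602) = 13.7 × 0.1151 = 1.576 mA.

I ≈ 1.58 mA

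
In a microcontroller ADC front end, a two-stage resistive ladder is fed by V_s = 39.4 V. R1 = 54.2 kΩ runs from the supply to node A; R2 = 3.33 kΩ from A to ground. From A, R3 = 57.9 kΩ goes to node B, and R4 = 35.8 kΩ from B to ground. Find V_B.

V_B ≈ 0.843 V

Looking into the second stage from A: R3 + R4 = 93.70 kΩ appears in parallel with R2.
R2 ‖ (R3+R4) = 3.216 kΩ.
So V_A = 39.4 × 0.05601 = 2.207 V.
Stage 2 is unloaded, so V_B = V_A · R4/(R3+R4) = 2.207 × 35.8/93.70 = 0.8431 V.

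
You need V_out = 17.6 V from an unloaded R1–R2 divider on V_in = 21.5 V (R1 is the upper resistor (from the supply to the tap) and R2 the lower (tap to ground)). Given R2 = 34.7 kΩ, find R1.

The divider ratio is R2/(R1+R2) = 17.6/21.5 = 0.8186.
R1 = R2·(1/k − 1) = 34.7 × 0.2216 = 7.689 kΩ.

R1 ≈ 7.69 kΩ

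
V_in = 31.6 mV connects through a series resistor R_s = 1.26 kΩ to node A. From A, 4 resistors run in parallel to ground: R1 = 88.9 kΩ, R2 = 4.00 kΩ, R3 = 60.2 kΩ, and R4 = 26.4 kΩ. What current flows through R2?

Parallel bank: R_p = 1/(1/88.9 + 1/4.00 + 1/60.2 + 1/26.4) = 3.167 kΩ.
V_A by voltage divider: V_A = 31.6 × 3.167/(1.26 + 3.167) = 22.61 mV.
Branch current I = V_A/R2 = 22.61/4.00 = 5.652 µA.

I ≈ 5.65 µA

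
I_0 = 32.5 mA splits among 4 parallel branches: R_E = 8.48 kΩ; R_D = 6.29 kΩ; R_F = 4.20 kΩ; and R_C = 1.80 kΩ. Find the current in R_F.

I ≈ 7.23 mA

Conductances: ΣG = 1/8.48 + 1/6.29 + 1/4.20 + 1/1.80 = 1.071 (1/kΩ).
R_F takes the fraction G_k/ΣG = 0.2381/1.071 = 0.2224, so I = 32.5 × 0.2224 = 7.228 mA.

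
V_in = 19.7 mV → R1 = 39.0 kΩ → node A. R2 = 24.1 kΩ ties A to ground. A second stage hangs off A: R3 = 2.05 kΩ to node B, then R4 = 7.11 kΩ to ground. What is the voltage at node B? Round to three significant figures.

The second stage (R3 + R4 = 9.160 kΩ) loads node A in parallel with R2.
Effective lower resistance at A: R2 ‖ 9.160 = 6.637 kΩ.
First divider: V_A = V_in · 6.637/(39.0 + 6.637) = 2.865 mV.
V_B = V_A × 0.7762 = 2.224 mV.

V_B ≈ 2.22 mV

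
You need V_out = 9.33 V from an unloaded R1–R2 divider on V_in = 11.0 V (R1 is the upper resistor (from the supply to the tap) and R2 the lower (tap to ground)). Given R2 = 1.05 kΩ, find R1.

R1 ≈ 0.188 kΩ

V_out/V_in = R2/(R1+R2) = 0.8482.
Rearranging, R1 = R2·(1−k)/k = 1.05 × 0.1790 = 0.1879 kΩ.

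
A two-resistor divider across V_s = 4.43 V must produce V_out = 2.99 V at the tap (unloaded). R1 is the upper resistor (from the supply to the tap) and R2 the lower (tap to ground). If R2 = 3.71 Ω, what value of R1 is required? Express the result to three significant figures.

The divider ratio is R2/(R1+R2) = 2.99/4.43 = 0.6749.
R1 = R2·(1/k − 1) = 3.71 × 0.4816 = 1.787 Ω.

R1 ≈ 1.79 Ω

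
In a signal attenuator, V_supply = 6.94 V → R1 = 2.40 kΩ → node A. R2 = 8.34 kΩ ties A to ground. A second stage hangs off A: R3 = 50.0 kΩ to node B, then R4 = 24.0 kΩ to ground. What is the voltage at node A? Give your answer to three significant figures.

V_A ≈ 5.26 V

Looking into the second stage from A: R3 + R4 = 74.00 kΩ appears in parallel with R2.
Effective lower resistance at A: R2 ‖ 74.00 = 7.495 kΩ.
First divider: V_A = V_supply · 7.495/(2.40 + 7.495) = 5.257 V.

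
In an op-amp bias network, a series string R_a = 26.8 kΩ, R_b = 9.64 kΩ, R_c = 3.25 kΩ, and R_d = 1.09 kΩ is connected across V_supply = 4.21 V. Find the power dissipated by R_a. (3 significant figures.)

P ≈ 0.286 mW

Series current I = V_supply/ΣR = 4.21/40.78 = 0.1032 mA.
P(R_a) = I²·R_a = (0.1032)² × 26.8 = 0.2856 mW.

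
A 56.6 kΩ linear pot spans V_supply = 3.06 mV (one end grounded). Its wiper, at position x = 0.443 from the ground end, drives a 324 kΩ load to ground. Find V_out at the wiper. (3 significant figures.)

V_out ≈ 1.30 mV

Lower segment x·R_p = 25.07 kΩ; upper segment (1−x)·R_p = 31.53 kΩ.
R_L loads the lower segment: effective lower R = 23.27 kΩ.
Loaded-divider output: V_out = 3.06 × 0.4247 = 1.300 mV.
(Unloaded: V_out = x·V_supply = 1.36 mV.)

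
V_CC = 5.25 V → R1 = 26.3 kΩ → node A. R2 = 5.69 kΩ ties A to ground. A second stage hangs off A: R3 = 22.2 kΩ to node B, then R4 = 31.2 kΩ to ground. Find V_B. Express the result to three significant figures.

Looking into the second stage from A: R3 + R4 = 53.40 kΩ appears in parallel with R2.
R2 ‖ (R3+R4) = 5.142 kΩ.
V_A = 5.25 × 5.142/(26.3 + 5.142) = 0.8586 V.
Stage 2 is unloaded, so V_B = V_A · R4/(R3+R4) = 0.8586 × 31.2/53.40 = 0.5016 V.

V_B ≈ 0.502 V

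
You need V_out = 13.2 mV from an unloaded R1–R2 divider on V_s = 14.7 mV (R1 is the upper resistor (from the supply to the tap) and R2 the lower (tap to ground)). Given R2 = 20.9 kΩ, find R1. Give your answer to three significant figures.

Required fraction k = V_out/V_s = 0.8980.
Rearranging, R1 = R2·(1−k)/k = 20.9 × 0.1136 = 2.375 kΩ.

R1 ≈ 2.37 kΩ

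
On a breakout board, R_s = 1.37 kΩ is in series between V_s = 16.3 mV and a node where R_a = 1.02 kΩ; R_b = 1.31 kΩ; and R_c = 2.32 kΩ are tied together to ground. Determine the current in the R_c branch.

I ≈ 1.77 µA

Combine the parallel branches: R_p = (1/1.02 + 1/1.31 + 1/2.32)⁻¹ = 0.4598 kΩ.
Node voltage V_A = V_s · R_p/(R_s + R_p) = 16.3 × 0.2513 = 4.096 mV.
Branch current I = V_A/R_c = 4.096/2.32 = 1.766 µA.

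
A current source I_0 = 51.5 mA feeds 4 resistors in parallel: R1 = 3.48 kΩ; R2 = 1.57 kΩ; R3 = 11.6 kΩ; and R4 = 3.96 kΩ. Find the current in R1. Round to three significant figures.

ΣG = 1/3.48 + 1/1.57 + 1/11.6 + 1/3.96 = 1.263.
By the current-divider rule, I = I_0 · G_k/ΣG = 51.5 × 0.2275 = 11.72 mA.

I ≈ 11.7 mA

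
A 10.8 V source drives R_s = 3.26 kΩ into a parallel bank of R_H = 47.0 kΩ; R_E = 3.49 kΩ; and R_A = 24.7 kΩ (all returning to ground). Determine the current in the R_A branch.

I ≈ 0.205 mA

Parallel bank: R_p = 1/(1/47.0 + 1/3.49 + 1/24.7) = 2.871 kΩ.
V_A by voltage divider: V_A = 10.8 × 2.871/(3.26 + 2.871) = 5.057 V.
Branch current I = V_A/R_A = 5.057/24.7 = 0.2048 mA.
(Check via current divider: I_total = 1.762 mA; share G_k/ΣG = 0.1162 → same result.)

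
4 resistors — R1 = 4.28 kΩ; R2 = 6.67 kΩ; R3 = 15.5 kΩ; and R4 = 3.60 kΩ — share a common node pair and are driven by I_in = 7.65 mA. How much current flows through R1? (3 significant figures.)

ΣG = 1/4.28 + 1/6.67 + 1/15.5 + 1/3.60 = 0.7259.
Current divider: I(R1) = I_in · G_k/ΣG = 7.65 × (0.2336/0.7259) = 7.65 × 0.3219 = 2.462 mA.

I ≈ 2.46 mA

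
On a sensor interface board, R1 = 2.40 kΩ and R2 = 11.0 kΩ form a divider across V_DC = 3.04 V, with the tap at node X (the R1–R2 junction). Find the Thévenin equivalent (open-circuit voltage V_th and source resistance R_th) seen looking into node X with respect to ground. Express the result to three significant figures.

V_th is the unloaded tap voltage: V_DC · R2/(R1+R2) = 3.04 × 0.8209 = 2.496 V.
With V_DC suppressed (replaced by a short), R_th = R1 ‖ R2 = (2.400 × 11.0)/(2.400 + 11.0) = 1.970 kΩ.

V_th ≈ 2.50 V, R_th ≈ 1.97 kΩ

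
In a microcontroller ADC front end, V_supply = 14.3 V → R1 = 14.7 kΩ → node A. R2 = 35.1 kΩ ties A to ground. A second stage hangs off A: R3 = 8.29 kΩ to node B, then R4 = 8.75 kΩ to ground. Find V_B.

Node A sees R2 in parallel with the series input of stage 2, R3 + R4 = 17.04 kΩ.
Effective lower resistance at A: R2 ‖ 17.04 = 11.47 kΩ.
First divider: V_A = V_supply · 11.47/(14.7 + 11.47) = 6.268 V.
Stage 2 is unloaded, so V_B = V_A · R4/(R3+R4) = 6.268 × 8.75/17.04 = 3.219 V.

V_B ≈ 3.22 V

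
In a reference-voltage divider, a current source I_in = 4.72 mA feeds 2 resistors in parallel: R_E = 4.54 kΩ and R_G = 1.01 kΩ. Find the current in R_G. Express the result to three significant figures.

With just two branches, the current splits inversely with resistance.
So I = 4.72 × 4.54/5.550 = 3.861 mA.

I ≈ 3.86 mA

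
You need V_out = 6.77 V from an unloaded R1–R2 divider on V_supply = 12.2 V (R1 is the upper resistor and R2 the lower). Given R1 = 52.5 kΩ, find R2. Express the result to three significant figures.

R2 ≈ 65.5 kΩ

The divider ratio is R2/(R1+R2) = 6.77/12.2 = 0.5549.
So R2 = R1 · V_out/(V_supply − V_out) = 52.5 × 6.77/(12.2 − 6.77) = 52.5 × 1.247 = 65.46 kΩ.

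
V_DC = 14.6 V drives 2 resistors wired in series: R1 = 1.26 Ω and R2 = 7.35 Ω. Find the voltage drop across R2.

ΣR = 1.26 + 7.35 = 8.610 Ω.
V = V_DC · R/ΣR = 14.6 × 0.8537 = 12.46 V.

V ≈ 12.5 V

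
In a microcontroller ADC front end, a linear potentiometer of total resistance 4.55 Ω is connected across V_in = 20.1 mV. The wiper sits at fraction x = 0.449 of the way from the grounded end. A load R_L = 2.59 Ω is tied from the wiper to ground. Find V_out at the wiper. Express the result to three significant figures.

Lower segment x·R_p = 2.043 Ω; upper segment (1−x)·R_p = 2.507 Ω.
(x·R_p) ‖ R_L = 1.142 Ω.
Loaded-divider output: V_out = 20.1 × 0.3130 = 6.291 mV.

V_out ≈ 6.29 mV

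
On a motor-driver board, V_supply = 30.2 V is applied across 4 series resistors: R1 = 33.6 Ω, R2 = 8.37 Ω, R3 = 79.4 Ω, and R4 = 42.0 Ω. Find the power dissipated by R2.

P ≈ 0.286 W

The common current is I = 30.2/163.4 = 0.1849 A.
P = I²R = 0.03417 × 8.37 = 0.2860 W.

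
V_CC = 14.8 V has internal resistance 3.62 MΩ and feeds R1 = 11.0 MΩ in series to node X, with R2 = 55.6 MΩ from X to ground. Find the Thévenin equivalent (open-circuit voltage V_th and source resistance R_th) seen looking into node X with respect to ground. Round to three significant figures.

R1' = 3.62 + 11.0 = 14.62 MΩ (source resistance + R1).
With X open, the divider is unloaded: V_th = 14.8 × 55.6/70.22 = 11.72 V.
With V_CC suppressed (replaced by a short), R_th = R1' ‖ R2 = (14.62 × 55.6)/(14.62 + 55.6) = 11.58 MΩ.

V_th ≈ 11.7 V, R_th ≈ 11.6 MΩ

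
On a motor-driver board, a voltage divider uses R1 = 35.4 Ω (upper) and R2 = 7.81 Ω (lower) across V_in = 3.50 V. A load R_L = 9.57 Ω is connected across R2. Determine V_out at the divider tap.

The load sits in parallel with R2, giving an effective lower resistance R2' = R2·R_L/(R2+R_L) = 4.300 Ω.
Now apply the divider: V_out = 3.50 × 0.1083 = 0.3791 V.
(Unloaded it would be 0.633 V; the load pulls it down.)

V_out ≈ 0.379 V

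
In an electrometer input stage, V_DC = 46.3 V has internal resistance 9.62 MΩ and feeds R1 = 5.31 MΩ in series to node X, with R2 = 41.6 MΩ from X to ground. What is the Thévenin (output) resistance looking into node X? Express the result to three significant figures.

R1' = 9.62 + 5.31 = 14.93 MΩ (source resistance + R1).
Looking into X with the source shorted: R_th = R1'·R2/(R1'+R2) = 14.93 × 41.6/56.53 = 10.99 MΩ.

R_th ≈ 11.0 MΩ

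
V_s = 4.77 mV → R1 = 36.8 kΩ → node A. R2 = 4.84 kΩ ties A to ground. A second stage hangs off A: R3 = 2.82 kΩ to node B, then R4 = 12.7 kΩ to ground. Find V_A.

V_A ≈ 0.435 mV

Node A sees R2 in parallel with the series input of stage 2, R3 + R4 = 15.52 kΩ.
Effective lower resistance at A: R2 ‖ 15.52 = 3.689 kΩ.
First divider: V_A = V_s · 3.689/(36.8 + 3.689) = 0.4346 mV.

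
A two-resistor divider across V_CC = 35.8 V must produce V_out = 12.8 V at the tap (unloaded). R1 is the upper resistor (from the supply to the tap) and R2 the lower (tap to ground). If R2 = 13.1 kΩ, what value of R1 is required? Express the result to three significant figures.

The divider ratio is R2/(R1+R2) = 12.8/35.8 = 0.3575.
Rearranging, R1 = R2·(1−k)/k = 13.1 × 1.797 = 23.54 kΩ.

R1 ≈ 23.5 kΩ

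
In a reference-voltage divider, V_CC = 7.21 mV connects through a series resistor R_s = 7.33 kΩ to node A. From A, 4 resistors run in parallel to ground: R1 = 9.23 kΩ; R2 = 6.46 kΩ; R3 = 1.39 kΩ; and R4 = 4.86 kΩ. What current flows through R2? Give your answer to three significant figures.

I ≈ 0.115 µA

Combine the parallel branches: R_p = (1/9.23 + 1/6.46 + 1/1.39 + 1/4.86)⁻¹ = 0.8415 kΩ.
V_A = 7.21 × 0.8415/8.172 = 0.7425 mV.
Branch current I = V_A/R2 = 0.7425/6.46 = 0.1149 µA.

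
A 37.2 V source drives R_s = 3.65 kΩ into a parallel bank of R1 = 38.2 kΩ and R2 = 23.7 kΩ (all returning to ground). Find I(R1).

Parallel bank: R_p = 1/(1/38.2 + 1/23.7) = 14.63 kΩ.
V_A = 37.2 × 14.63/18.28 = 29.77 V.
Branch current I = V_A/R1 = 29.77/38.2 = 0.7793 mA.

I ≈ 0.779 mA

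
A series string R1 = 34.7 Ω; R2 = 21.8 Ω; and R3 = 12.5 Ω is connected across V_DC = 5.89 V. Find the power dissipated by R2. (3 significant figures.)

ΣR = 69.00 Ω → I = 5.89/69.00 = 0.08536 A.
P(R2) = I²·R2 = (0.08536)² × 21.8 = 0.1589 W.

P ≈ 0.159 W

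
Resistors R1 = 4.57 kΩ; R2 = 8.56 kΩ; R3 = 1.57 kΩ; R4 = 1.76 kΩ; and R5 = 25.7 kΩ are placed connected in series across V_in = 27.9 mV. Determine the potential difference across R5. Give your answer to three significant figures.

V ≈ 17.0 mV

Series total: ΣR = 4.57 + 8.56 + 1.57 + 1.76 + 25.7 = 42.16 kΩ.
V = V_in · R/ΣR = 27.9 × 0.6096 = 17.01 mV.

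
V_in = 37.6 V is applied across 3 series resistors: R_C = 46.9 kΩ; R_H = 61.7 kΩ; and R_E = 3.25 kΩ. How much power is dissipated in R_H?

The common current is I = 37.6/111.8 = 0.3362 mA.
P = I²R = 0.1130 × 61.7 = 6.973 mW.

P ≈ 6.97 mW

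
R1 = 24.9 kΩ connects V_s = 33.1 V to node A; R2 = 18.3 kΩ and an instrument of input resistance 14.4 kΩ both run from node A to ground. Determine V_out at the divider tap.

V_out ≈ 8.09 V

R2 ‖ R_L = (18.3 × 14.4)/(18.3 + 14.4) = 8.059 kΩ.
Voltage divider with the loaded lower leg: V_out = 33.1 × 8.059/(24.9 + 8.059) = 33.1 × 0.2445 = 8.093 V.
(Unloaded it would be 14.0 V; the load pulls it down.)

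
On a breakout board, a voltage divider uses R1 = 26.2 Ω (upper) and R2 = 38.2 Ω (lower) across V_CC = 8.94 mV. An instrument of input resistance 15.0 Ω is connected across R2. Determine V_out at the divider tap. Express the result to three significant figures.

First combine the lower leg with the load: R2 ‖ R_L = 10.77 Ω.
Voltage divider with the loaded lower leg: V_out = 8.94 × 10.77/(26.2 + 10.77) = 8.94 × 0.2913 = 2.604 mV.
(Unloaded it would be 5.30 mV; the load pulls it down.)

V_out ≈ 2.60 mV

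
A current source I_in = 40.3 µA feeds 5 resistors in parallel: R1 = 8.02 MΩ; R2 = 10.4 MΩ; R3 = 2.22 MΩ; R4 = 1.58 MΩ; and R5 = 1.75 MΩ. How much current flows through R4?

ΣG = 1/8.02 + 1/10.4 + 1/2.22 + 1/1.58 + 1/1.75 = 1.876.
Current divider: I(R4) = I_in · G_k/ΣG = 40.3 × (0.6329/1.876) = 40.3 × 0.3374 = 13.60 µA.

I ≈ 13.6 µA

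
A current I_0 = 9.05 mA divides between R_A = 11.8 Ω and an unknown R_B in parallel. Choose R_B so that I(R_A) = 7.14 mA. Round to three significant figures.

Two-branch current divider: I_A = I_0 · R_B/(R_A + R_B).
With f = 0.7890, R_B = R_A · f/(1−f) = 11.8 × 3.738 = 44.11 Ω.

R_B ≈ 44.1 Ω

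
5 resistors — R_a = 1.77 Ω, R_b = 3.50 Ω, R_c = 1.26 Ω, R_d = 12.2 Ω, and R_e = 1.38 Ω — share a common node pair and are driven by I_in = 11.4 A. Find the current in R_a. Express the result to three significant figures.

I ≈ 2.63 A

ΣG = 1/1.77 + 1/3.50 + 1/1.26 + 1/12.2 + 1/1.38 = 2.451.
By the current-divider rule, I = I_in · G_k/ΣG = 11.4 × 0.2305 = 2.628 A.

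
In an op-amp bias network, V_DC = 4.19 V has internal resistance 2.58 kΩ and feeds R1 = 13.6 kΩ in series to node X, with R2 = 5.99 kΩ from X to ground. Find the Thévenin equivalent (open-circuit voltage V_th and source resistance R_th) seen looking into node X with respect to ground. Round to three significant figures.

V_th ≈ 1.13 V, R_th ≈ 4.37 kΩ

R1' = 2.58 + 13.6 = 16.18 kΩ (source resistance + R1).
With X open, the divider is unloaded: V_th = 4.19 × 5.99/22.17 = 1.132 V.
Zeroing V_DC shorts the top of R1' to ground, so R_th = R1' ‖ R2 = 4.372 kΩ.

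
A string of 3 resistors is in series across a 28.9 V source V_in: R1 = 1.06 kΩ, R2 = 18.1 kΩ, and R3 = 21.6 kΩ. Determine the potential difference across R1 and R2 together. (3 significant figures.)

Total series resistance ΣR = 1.06 + 18.1 + 21.6 = 40.76 kΩ.
R_{R1..R2} = 1.06 + 18.1 = 19.16 kΩ.
Voltage divider: V = V_in · (19.16 / 40.76) = 28.9 × 0.4701 = 13.58 V.

V ≈ 13.6 V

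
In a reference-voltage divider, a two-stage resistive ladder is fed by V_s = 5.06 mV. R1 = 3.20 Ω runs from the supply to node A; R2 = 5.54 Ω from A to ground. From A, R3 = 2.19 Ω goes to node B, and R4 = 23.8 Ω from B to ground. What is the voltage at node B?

V_B ≈ 2.72 mV

The second stage (R3 + R4 = 25.99 Ω) loads node A in parallel with R2.
Effective lower resistance at A: R2 ‖ 25.99 = 4.567 Ω.
V_A = 5.06 × 4.567/(3.20 + 4.567) = 2.975 mV.
V_B = V_A × 0.9157 = 2.724 mV.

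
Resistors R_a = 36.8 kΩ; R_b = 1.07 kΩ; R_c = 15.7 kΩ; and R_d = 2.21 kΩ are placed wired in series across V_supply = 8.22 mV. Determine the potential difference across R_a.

V ≈ 5.42 mV

Series total: ΣR = 36.8 + 1.07 + 15.7 + 2.21 = 55.78 kΩ.
V = V_supply · R/ΣR = 8.22 × 0.6597 = 5.423 mV.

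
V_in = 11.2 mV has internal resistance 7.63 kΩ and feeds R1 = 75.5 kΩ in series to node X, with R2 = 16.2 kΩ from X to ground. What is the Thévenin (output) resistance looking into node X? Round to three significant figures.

R_th ≈ 13.6 kΩ

R1' = 7.63 + 75.5 = 83.13 kΩ (source resistance + R1).
Zeroing V_in shorts the top of R1' to ground, so R_th = R1' ‖ R2 = 13.56 kΩ.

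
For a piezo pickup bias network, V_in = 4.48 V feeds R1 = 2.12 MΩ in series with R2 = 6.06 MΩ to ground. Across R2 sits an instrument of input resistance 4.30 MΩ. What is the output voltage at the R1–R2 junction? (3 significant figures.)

First combine the lower leg with the load: R2 ‖ R_L = 2.515 MΩ.
Then V_out = V_in · R2'/(R1 + R2') = 4.48 × 2.515/4.635 = 2.431 V.

V_out ≈ 2.43 V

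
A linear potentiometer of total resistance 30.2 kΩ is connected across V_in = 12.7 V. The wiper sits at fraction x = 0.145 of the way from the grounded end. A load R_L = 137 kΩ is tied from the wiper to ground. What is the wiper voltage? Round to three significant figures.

V_out ≈ 1.79 V

Lower segment x·R_p = 4.379 kΩ; upper segment (1−x)·R_p = 25.82 kΩ.
(x·R_p) ‖ R_L = 4.243 kΩ.
V_out = 12.7 × 4.243/(25.82 + 4.243) = 1.793 V.
(Unloaded: V_out = x·V_in = 1.84 V.)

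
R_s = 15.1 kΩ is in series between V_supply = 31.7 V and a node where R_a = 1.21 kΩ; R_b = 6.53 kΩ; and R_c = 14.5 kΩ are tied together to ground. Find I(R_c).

I ≈ 0.130 mA

Combine the parallel branches: R_p = (1/1.21 + 1/6.53 + 1/14.5)⁻¹ = 0.9537 kΩ.
V_A = 31.7 × 0.9537/16.05 = 1.883 V.
Branch current I = V_A/R_c = 1.883/14.5 = 0.1299 mA.
(Check via current divider: I_total = 1.975 mA; share G_k/ΣG = 0.06577 → same result.)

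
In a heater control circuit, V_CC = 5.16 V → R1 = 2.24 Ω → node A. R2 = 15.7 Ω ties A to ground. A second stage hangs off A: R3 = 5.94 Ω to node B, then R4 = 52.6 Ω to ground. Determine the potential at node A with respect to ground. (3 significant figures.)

Node A sees R2 in parallel with the series input of stage 2, R3 + R4 = 58.54 Ω.
Effective lower resistance at A: R2 ‖ 58.54 = 12.38 Ω.
V_A = 5.16 × 12.38/(2.24 + 12.38) = 4.369 V.

V_A ≈ 4.37 V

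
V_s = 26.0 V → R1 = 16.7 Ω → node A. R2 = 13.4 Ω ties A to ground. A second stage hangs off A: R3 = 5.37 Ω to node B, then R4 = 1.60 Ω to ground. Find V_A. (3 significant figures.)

V_A ≈ 5.60 V

Node A sees R2 in parallel with the series input of stage 2, R3 + R4 = 6.970 Ω.
R2 ‖ (R3+R4) = 4.585 Ω.
So V_A = 26.0 × 0.2154 = 5.601 V.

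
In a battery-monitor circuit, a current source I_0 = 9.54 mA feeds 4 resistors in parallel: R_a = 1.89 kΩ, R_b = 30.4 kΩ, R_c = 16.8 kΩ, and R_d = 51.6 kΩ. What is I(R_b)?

Conductances: ΣG = 1/1.89 + 1/30.4 + 1/16.8 + 1/51.6 = 0.6409 (1/kΩ).
Current divider: I(R_b) = I_0 · G_k/ΣG = 9.54 × (0.03289/0.6409) = 9.54 × 0.05133 = 0.4896 mA.

I ≈ 0.490 mA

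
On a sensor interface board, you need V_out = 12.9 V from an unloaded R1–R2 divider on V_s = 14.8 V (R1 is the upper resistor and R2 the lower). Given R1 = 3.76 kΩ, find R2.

Required fraction k = V_out/V_s = 0.8716.
Rearranging, R2 = R1·k/(1−k) = 3.76 × 6.789 = 25.53 kΩ.

R2 ≈ 25.5 kΩ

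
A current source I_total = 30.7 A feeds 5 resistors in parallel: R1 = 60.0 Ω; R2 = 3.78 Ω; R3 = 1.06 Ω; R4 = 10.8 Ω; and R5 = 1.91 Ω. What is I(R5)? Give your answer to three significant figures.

ΣG = 1/60.0 + 1/3.78 + 1/1.06 + 1/10.8 + 1/1.91 = 1.841.
Current divider: I(R5) = I_total · G_k/ΣG = 30.7 × (0.5236/1.841) = 30.7 × 0.2844 = 8.732 A.

I ≈ 8.73 A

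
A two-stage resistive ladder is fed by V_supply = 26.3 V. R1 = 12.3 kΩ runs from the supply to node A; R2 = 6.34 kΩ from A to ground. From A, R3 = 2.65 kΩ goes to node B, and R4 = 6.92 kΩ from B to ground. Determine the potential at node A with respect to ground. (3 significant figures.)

Looking into the second stage from A: R3 + R4 = 9.570 kΩ appears in parallel with R2.
Effective lower resistance at A: R2 ‖ 9.570 = 3.814 kΩ.
V_A = 26.3 × 3.814/(12.3 + 3.814) = 6.224 V.

V_A ≈ 6.22 V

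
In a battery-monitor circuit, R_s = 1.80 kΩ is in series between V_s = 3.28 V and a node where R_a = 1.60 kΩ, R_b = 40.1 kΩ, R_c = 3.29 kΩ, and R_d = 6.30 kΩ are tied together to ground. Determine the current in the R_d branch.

Combine the parallel branches: R_p = (1/1.60 + 1/40.1 + 1/3.29 + 1/6.30)⁻¹ = 0.8988 kΩ.
V_A by voltage divider: V_A = 3.28 × 0.8988/(1.80 + 0.8988) = 1.092 V.
Branch current I = V_A/R_d = 1.092/6.30 = 0.1734 mA.
(Equivalently: I_total = 1.215 mA, then current-divider fraction G_k/ΣG = 0.1427.)

I ≈ 0.173 mA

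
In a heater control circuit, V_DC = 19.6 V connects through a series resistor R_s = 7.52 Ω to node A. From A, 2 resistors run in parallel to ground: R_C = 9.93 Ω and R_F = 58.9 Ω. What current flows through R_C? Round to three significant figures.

Parallel bank: R_p = 1/(1/9.93 + 1/58.9) = 8.497 Ω.
Node voltage V_A = V_DC · R_p/(R_s + R_p) = 19.6 × 0.5305 = 10.40 V.
Branch current I = V_A/R_C = 10.40/9.93 = 1.047 A.

I ≈ 1.05 A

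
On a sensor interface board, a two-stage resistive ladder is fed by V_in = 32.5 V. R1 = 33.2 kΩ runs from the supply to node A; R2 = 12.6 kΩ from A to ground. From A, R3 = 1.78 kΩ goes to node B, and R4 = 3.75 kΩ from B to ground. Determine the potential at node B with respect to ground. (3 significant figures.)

Looking into the second stage from A: R3 + R4 = 5.530 kΩ appears in parallel with R2.
R2 ‖ (R3+R4) = 3.843 kΩ.
So V_A = 32.5 × 0.1038 = 3.372 V.
V_B = V_A × 0.6781 = 2.287 V.

V_B ≈ 2.29 V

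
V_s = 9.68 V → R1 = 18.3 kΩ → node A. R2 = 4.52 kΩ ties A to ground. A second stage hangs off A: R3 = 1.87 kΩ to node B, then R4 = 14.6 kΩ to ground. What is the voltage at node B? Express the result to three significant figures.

V_B ≈ 1.39 V

The second stage (R3 + R4 = 16.47 kΩ) loads node A in parallel with R2.
R2 ‖ (R3+R4) = 3.547 kΩ.
V_A = 9.68 × 3.547/(18.3 + 3.547) = 1.571 V.
V_B = V_A × 0.8865 = 1.393 V.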